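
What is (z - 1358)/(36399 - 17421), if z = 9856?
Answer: 4249/9489 ≈ 0.44778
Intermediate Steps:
(z - 1358)/(36399 - 17421) = (9856 - 1358)/(36399 - 17421) = 8498/18978 = 8498*(1/18978) = 4249/9489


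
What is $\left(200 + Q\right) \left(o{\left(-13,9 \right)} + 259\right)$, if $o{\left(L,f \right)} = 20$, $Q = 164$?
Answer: $101556$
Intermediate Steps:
$\left(200 + Q\right) \left(o{\left(-13,9 \right)} + 259\right) = \left(200 + 164\right) \left(20 + 259\right) = 364 \cdot 279 = 101556$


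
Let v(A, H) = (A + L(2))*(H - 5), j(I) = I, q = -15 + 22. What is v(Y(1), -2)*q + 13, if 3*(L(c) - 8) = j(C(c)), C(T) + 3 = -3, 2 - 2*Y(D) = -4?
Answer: -428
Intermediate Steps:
Y(D) = 3 (Y(D) = 1 - ½*(-4) = 1 + 2 = 3)
q = 7
C(T) = -6 (C(T) = -3 - 3 = -6)
L(c) = 6 (L(c) = 8 + (⅓)*(-6) = 8 - 2 = 6)
v(A, H) = (-5 + H)*(6 + A) (v(A, H) = (A + 6)*(H - 5) = (6 + A)*(-5 + H) = (-5 + H)*(6 + A))
v(Y(1), -2)*q + 13 = (-30 - 5*3 + 6*(-2) + 3*(-2))*7 + 13 = (-30 - 15 - 12 - 6)*7 + 13 = -63*7 + 13 = -441 + 13 = -428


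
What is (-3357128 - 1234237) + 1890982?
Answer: -2700383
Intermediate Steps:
(-3357128 - 1234237) + 1890982 = -4591365 + 1890982 = -2700383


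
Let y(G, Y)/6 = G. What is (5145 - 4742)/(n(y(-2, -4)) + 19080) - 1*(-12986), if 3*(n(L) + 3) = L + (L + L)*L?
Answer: 248929037/19169 ≈ 12986.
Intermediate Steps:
y(G, Y) = 6*G
n(L) = -3 + L/3 + 2*L²/3 (n(L) = -3 + (L + (L + L)*L)/3 = -3 + (L + (2*L)*L)/3 = -3 + (L + 2*L²)/3 = -3 + (L/3 + 2*L²/3) = -3 + L/3 + 2*L²/3)
(5145 - 4742)/(n(y(-2, -4)) + 19080) - 1*(-12986) = (5145 - 4742)/((-3 + (6*(-2))/3 + 2*(6*(-2))²/3) + 19080) - 1*(-12986) = 403/((-3 + (⅓)*(-12) + (⅔)*(-12)²) + 19080) + 12986 = 403/((-3 - 4 + (⅔)*144) + 19080) + 12986 = 403/((-3 - 4 + 96) + 19080) + 12986 = 403/(89 + 19080) + 12986 = 403/19169 + 12986 = 248929037/19169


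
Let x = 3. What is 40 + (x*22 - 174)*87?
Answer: -9356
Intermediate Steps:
40 + (x*22 - 174)*87 = 40 + (3*22 - 174)*87 = 40 + (66 - 174)*87 = 40 - 108*87 = 40 - 9396 = -9356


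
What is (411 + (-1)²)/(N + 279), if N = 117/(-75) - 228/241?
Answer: 620575/416469 ≈ 1.4901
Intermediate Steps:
N = -15099/6025 (N = 117*(-1/75) - 228*1/241 = -39/25 - 228/241 = -15099/6025 ≈ -2.5061)
(411 + (-1)²)/(N + 279) = (411 + (-1)²)/(-15099/6025 + 279) = (411 + 1)/(1665876/6025) = 412*(6025/1665876) = 620575/416469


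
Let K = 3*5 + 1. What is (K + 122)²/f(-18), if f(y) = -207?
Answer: -92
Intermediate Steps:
K = 16 (K = 15 + 1 = 16)
(K + 122)²/f(-18) = (16 + 122)²/(-207) = 138²*(-1/207) = 19044*(-1/207) = -92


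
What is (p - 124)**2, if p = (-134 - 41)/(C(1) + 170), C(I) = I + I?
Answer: 462379009/29584 ≈ 15629.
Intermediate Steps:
C(I) = 2*I
p = -175/172 (p = (-134 - 41)/(2*1 + 170) = -175/(2 + 170) = -175/172 ≈ -1.0174)
(p - 124)**2 = (-175/172 - 124)**2 = (-21503/172)**2 = 462379009/29584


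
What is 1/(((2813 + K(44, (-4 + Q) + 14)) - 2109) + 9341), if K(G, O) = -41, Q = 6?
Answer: 1/10004 ≈ 9.9960e-5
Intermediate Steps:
1/(((2813 + K(44, (-4 + Q) + 14)) - 2109) + 9341) = 1/(((2813 - 41) - 2109) + 9341) = 1/((2772 - 2109) + 9341) = 1/(663 + 9341) = 1/10004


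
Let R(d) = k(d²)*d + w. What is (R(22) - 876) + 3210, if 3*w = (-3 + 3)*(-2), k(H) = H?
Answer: 12982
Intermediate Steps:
w = 0 (w = ((-3 + 3)*(-2))/3 = (0*(-2))/3 = (⅓)*0 = 0)
R(d) = d³ (R(d) = d²*d + 0 = d³ + 0 = d³)
(R(22) - 876) + 3210 = (22³ - 876) + 3210 = (10648 - 876) + 3210 = 9772 + 3210 = 12982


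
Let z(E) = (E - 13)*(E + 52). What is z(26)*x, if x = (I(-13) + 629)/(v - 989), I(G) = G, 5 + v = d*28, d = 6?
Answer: -44616/59 ≈ -756.20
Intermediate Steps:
v = 163 (v = -5 + 6*28 = -5 + 168 = 163)
z(E) = (-13 + E)*(52 + E)
x = -44/59 (x = (-13 + 629)/(163 - 989) = 616/(-826) = 616*(-1/826) = -44/59 ≈ -0.74576)
z(26)*x = (-676 + 26² + 39*26)*(-44/59) = (-676 + 676 + 1014)*(-44/59) = 1014*(-44/59) = -44616/59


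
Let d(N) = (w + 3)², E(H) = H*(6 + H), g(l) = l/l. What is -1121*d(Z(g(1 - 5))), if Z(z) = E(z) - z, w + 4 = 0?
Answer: -1121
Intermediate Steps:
g(l) = 1
w = -4 (w = -4 + 0 = -4)
Z(z) = -z + z*(6 + z) (Z(z) = z*(6 + z) - z = -z + z*(6 + z))
d(N) = 1 (d(N) = (-4 + 3)² = (-1)² = 1)
-1121*d(Z(g(1 - 5))) = -1121*1 = -1121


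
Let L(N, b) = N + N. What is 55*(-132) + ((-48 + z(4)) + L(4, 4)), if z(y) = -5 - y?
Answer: -7309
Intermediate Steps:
L(N, b) = 2*N
55*(-132) + ((-48 + z(4)) + L(4, 4)) = 55*(-132) + ((-48 + (-5 - 1*4)) + 2*4) = -7260 + ((-48 + (-5 - 4)) + 8) = -7260 + ((-48 - 9) + 8) = -7260 + (-57 + 8) = -7260 - 49 = -7309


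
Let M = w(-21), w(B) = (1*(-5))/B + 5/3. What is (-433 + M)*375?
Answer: -1131625/7 ≈ -1.6166e+5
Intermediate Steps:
w(B) = 5/3 - 5/B (w(B) = -5/B + 5*(1/3) = -5/B + 5/3 = 5/3 - 5/B)
M = 40/21 (M = 5/3 - 5/(-21) = 5/3 - 5*(-1/21) = 5/3 + 5/21 = 40/21 ≈ 1.9048)
(-433 + M)*375 = (-433 + 40/21)*375 = -9053/21*375 = -1131625/7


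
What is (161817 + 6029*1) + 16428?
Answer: 184274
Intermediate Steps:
(161817 + 6029*1) + 16428 = (161817 + 6029) + 16428 = 167846 + 16428 = 184274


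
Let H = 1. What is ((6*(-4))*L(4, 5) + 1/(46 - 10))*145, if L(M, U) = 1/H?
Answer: -125135/36 ≈ -3476.0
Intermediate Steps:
L(M, U) = 1 (L(M, U) = 1/1 = 1)
((6*(-4))*L(4, 5) + 1/(46 - 10))*145 = ((6*(-4))*1 + 1/(46 - 10))*145 = (-24*1 + 1/36)*145 = (-24 + 1/36)*145 = -863/36*145 = -125135/36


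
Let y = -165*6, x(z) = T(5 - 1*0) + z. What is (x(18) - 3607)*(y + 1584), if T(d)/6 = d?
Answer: -2114046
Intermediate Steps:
T(d) = 6*d
x(z) = 30 + z (x(z) = 6*(5 - 1*0) + z = 6*(5 + 0) + z = 6*5 + z = 30 + z)
y = -990
(x(18) - 3607)*(y + 1584) = ((30 + 18) - 3607)*(-990 + 1584) = (48 - 3607)*594 = -3559*594 = -2114046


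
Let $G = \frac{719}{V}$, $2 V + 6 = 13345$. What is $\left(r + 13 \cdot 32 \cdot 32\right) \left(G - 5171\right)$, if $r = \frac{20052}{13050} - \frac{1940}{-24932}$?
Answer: $- \frac{4149730213130899897}{60277940575} \approx -6.8843 \cdot 10^{7}$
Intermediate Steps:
$V = \frac{13339}{2}$ ($V = -3 + \frac{1}{2} \cdot 13345 = -3 + \frac{13345}{2} = \frac{13339}{2} \approx 6669.5$)
$r = \frac{7295187}{4518925}$ ($r = 20052 \cdot \frac{1}{13050} - - \frac{485}{6233} = \frac{1114}{725} + \frac{485}{6233} = \frac{7295187}{4518925} \approx 1.6144$)
$G = \frac{1438}{13339}$ ($G = \frac{719}{\frac{13339}{2}} = 719 \cdot \frac{2}{13339} = \frac{1438}{13339} \approx 0.1078$)
$\left(r + 13 \cdot 32 \cdot 32\right) \left(G - 5171\right) = \left(\frac{7295187}{4518925} + 13 \cdot 32 \cdot 32\right) \left(\frac{1438}{13339} - 5171\right) = \left(\frac{7295187}{4518925} + 416 \cdot 32\right) \left(- \frac{68974531}{13339}\right) = \left(\frac{7295187}{4518925} + 13312\right) \left(- \frac{68974531}{13339}\right) = \frac{60163224787}{4518925} \left(- \frac{68974531}{13339}\right) = - \frac{4149730213130899897}{60277940575}$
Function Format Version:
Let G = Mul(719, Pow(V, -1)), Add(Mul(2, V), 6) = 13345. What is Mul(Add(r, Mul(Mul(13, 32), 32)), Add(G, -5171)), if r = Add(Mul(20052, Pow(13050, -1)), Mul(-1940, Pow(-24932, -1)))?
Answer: Rational(-4149730213130899897, 60277940575) ≈ -6.8843e+7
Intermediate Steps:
V = Rational(13339, 2) (V = Add(-3, Mul(Rational(1, 2), 13345)) = Add(-3, Rational(13345, 2)) = Rational(13339, 2) ≈ 6669.5)
r = Rational(7295187, 4518925) (r = Add(Mul(20052, Rational(1, 13050)), Mul(-1940, Rational(-1, 24932))) = Add(Rational(1114, 725), Rational(485, 6233)) = Rational(7295187, 4518925) ≈ 1.6144)
G = Rational(1438, 13339) (G = Mul(719, Pow(Rational(13339, 2), -1)) = Mul(719, Rational(2, 13339)) = Rational(1438, 13339) ≈ 0.10780)
Mul(Add(r, Mul(Mul(13, 32), 32)), Add(G, -5171)) = Mul(Add(Rational(7295187, 4518925), Mul(Mul(13, 32), 32)), Add(Rational(1438, 13339), -5171)) = Mul(Add(Rational(7295187, 4518925), Mul(416, 32)), Rational(-68974531, 13339)) = Mul(Add(Rational(7295187, 4518925), 13312), Rational(-68974531, 13339)) = Mul(Rational(60163224787, 4518925), Rational(-68974531, 13339)) = Rational(-4149730213130899897, 60277940575)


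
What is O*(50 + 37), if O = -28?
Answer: -2436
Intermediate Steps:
O*(50 + 37) = -28*(50 + 37) = -28*87 = -2436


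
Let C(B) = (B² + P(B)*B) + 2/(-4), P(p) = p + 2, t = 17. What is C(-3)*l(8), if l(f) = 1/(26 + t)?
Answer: 23/86 ≈ 0.26744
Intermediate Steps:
P(p) = 2 + p
l(f) = 1/43 (l(f) = 1/(26 + 17) = 1/43)
C(B) = -½ + B² + B*(2 + B) (C(B) = (B² + (2 + B)*B) + 2/(-4) = (B² + B*(2 + B)) + 2*(-¼) = (B² + B*(2 + B)) - ½ = -½ + B² + B*(2 + B))
C(-3)*l(8) = (-½ + 2*(-3) + 2*(-3)²)*(1/43) = (-½ - 6 + 2*9)*(1/43) = (-½ - 6 + 18)*(1/43) = (23/2)*(1/43) = 23/86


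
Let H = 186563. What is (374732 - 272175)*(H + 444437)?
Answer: 64713467000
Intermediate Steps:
(374732 - 272175)*(H + 444437) = (374732 - 272175)*(186563 + 444437) = 102557*631000 = 64713467000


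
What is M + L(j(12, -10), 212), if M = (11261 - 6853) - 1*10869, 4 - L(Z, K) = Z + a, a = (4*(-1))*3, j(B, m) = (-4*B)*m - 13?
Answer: -6912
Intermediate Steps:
j(B, m) = -13 - 4*B*m (j(B, m) = -4*B*m - 13 = -13 - 4*B*m)
a = -12 (a = -4*3 = -12)
L(Z, K) = 16 - Z (L(Z, K) = 4 - (Z - 12) = 4 - (-12 + Z) = 4 + (12 - Z) = 16 - Z)
M = -6461 (M = 4408 - 10869 = -6461)
M + L(j(12, -10), 212) = -6461 + (16 - (-13 - 4*12*(-10))) = -6461 + (16 - (-13 + 480)) = -6461 + (16 - 1*467) = -6461 + (16 - 467) = -6461 - 451 = -6912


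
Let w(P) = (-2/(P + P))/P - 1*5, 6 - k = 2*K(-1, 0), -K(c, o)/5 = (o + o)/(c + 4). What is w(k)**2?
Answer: 32761/1296 ≈ 25.279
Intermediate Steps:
K(c, o) = -10*o/(4 + c) (K(c, o) = -5*(o + o)/(c + 4) = -5*2*o/(4 + c) = -10*o/(4 + c))
k = 6 (k = 6 - 2*(-10*0/(4 - 1)) = 6 - 2*(-10*0/3) = 6 - 2*(-10*0*1/3) = 6 - 2*0 = 6 - 1*0 = 6 + 0 = 6)
w(P) = -5 - 1/P**2 (w(P) = (-2/(2*P))/P - 5 = ((1/(2*P))*(-2))/P - 5 = (-1/P)/P - 5 = -1/P**2 - 5 = -5 - 1/P**2)
w(k)**2 = (-5 - 1/6**2)**2 = (-5 - 1*1/36)**2 = (-5 - 1/36)**2 = (-181/36)**2 = 32761/1296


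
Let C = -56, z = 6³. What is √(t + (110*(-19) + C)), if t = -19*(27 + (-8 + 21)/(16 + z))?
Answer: I*√35793830/116 ≈ 51.576*I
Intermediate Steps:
z = 216
t = -119263/232 (t = -19*(27 + (-8 + 21)/(16 + 216)) = -19*(27 + 13/232) = -19*6277/232 = -119263/232 ≈ -514.06)
√(t + (110*(-19) + C)) = √(-119263/232 + (110*(-19) - 56)) = √(-119263/232 + (-2090 - 56)) = √(-119263/232 - 2146) = √(-617135/232) = I*√35793830/116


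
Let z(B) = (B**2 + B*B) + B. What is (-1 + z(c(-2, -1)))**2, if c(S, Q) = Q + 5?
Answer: 1225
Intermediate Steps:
c(S, Q) = 5 + Q
z(B) = B + 2*B**2 (z(B) = (B**2 + B**2) + B = 2*B**2 + B = B + 2*B**2)
(-1 + z(c(-2, -1)))**2 = (-1 + (5 - 1)*(1 + 2*(5 - 1)))**2 = (-1 + 4*(1 + 2*4))**2 = (-1 + 4*(1 + 8))**2 = (-1 + 4*9)**2 = (-1 + 36)**2 = 35**2 = 1225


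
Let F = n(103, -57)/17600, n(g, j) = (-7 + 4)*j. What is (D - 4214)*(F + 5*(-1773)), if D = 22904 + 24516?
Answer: -3370582777887/8800 ≈ -3.8302e+8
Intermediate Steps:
n(g, j) = -3*j
D = 47420
F = 171/17600 (F = -3*(-57)/17600 = 171*(1/17600) = 171/17600 ≈ 0.0097159)
(D - 4214)*(F + 5*(-1773)) = (47420 - 4214)*(171/17600 + 5*(-1773)) = 43206*(171/17600 - 8865) = 43206*(-156023829/17600) = -3370582777887/8800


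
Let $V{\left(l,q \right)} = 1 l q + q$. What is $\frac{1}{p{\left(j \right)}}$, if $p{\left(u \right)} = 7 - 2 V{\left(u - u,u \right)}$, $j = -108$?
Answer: $\frac{1}{223} \approx 0.0044843$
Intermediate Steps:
$V{\left(l,q \right)} = q + l q$ ($V{\left(l,q \right)} = l q + q = q + l q$)
$p{\left(u \right)} = 7 - 2 u$ ($p{\left(u \right)} = 7 - 2 u \left(1 + \left(u - u\right)\right) = 7 - 2 u \left(1 + 0\right) = 7 - 2 u 1 = 7 - 2 u$)
$\frac{1}{p{\left(j \right)}} = \frac{1}{7 - -216} = \frac{1}{7 + 216} = \frac{1}{223}$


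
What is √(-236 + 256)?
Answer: 2*√5 ≈ 4.4721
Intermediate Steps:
√(-236 + 256) = √20 = 2*√5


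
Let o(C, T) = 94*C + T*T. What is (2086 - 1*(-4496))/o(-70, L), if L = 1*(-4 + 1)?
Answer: -6582/6571 ≈ -1.0017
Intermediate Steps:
L = -3 (L = 1*(-3) = -3)
o(C, T) = T² + 94*C (o(C, T) = 94*C + T² = T² + 94*C)
(2086 - 1*(-4496))/o(-70, L) = (2086 - 1*(-4496))/((-3)² + 94*(-70)) = (2086 + 4496)/(9 - 6580) = 6582/(-6571) = 6582*(-1/6571) = -6582/6571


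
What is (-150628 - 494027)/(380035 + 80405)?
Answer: -42977/30696 ≈ -1.4001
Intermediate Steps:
(-150628 - 494027)/(380035 + 80405) = -644655/460440 = -644655*1/460440 = -42977/30696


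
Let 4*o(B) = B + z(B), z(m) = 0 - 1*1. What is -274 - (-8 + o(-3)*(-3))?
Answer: -269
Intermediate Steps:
z(m) = -1 (z(m) = 0 - 1 = -1)
o(B) = -¼ + B/4 (o(B) = (B - 1)/4 = (-1 + B)/4 = -¼ + B/4)
-274 - (-8 + o(-3)*(-3)) = -274 - (-8 + (-¼ + (¼)*(-3))*(-3)) = -274 - (-8 + (-¼ - ¾)*(-3)) = -274 - (-8 - 1*(-3)) = -274 - (-8 + 3) = -274 - 1*(-5) = -274 + 5 = -269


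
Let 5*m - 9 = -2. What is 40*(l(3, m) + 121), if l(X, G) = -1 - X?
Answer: 4680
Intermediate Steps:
m = 7/5 (m = 9/5 + (⅕)*(-2) = 9/5 - ⅖ = 7/5 ≈ 1.4000)
40*(l(3, m) + 121) = 40*((-1 - 1*3) + 121) = 40*((-1 - 3) + 121) = 40*(-4 + 121) = 40*117 = 4680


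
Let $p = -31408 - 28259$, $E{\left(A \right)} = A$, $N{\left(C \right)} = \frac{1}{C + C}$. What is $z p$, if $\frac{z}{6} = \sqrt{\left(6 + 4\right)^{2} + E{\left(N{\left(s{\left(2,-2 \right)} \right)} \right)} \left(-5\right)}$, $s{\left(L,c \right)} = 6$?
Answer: $- 59667 \sqrt{3585} \approx -3.5726 \cdot 10^{6}$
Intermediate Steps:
$N{\left(C \right)} = \frac{1}{2 C}$
$p = -59667$
$z = \sqrt{3585}$ ($z = 6 \sqrt{\left(6 + 4\right)^{2} + \frac{1}{2 \cdot 6} \left(-5\right)} = 6 \sqrt{10^{2} + \frac{1}{2} \cdot \frac{1}{6} \left(-5\right)} = 6 \sqrt{100 + \frac{1}{12} \left(-5\right)} = 6 \sqrt{100 - \frac{5}{12}} = 6 \sqrt{\frac{1195}{12}} = 6 \frac{\sqrt{3585}}{6} = \sqrt{3585} \approx 59.875$)
$z p = \sqrt{3585} \left(-59667\right) = - 59667 \sqrt{3585}$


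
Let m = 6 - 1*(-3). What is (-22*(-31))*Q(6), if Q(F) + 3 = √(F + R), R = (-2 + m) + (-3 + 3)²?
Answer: -2046 + 682*√13 ≈ 412.99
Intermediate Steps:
m = 9 (m = 6 + 3 = 9)
R = 7 (R = (-2 + 9) + (-3 + 3)² = 7 + 0² = 7 + 0 = 7)
Q(F) = -3 + √(7 + F) (Q(F) = -3 + √(F + 7) = -3 + √(7 + F))
(-22*(-31))*Q(6) = (-22*(-31))*(-3 + √(7 + 6)) = 682*(-3 + √13) = -2046 + 682*√13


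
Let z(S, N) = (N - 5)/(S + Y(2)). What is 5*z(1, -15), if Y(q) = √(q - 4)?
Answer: 100*I/(√2 - I) ≈ -33.333 + 47.14*I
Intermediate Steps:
Y(q) = √(-4 + q)
z(S, N) = (-5 + N)/(S + I*√2) (z(S, N) = (N - 5)/(S + √(-4 + 2)) = (-5 + N)/(S + √(-2)) = (-5 + N)/(S + I*√2))
5*z(1, -15) = 5*((-5 - 15)/(1 + I*√2)) = 5*(-20/(1 + I*√2)) = -100/(1 + I*√2)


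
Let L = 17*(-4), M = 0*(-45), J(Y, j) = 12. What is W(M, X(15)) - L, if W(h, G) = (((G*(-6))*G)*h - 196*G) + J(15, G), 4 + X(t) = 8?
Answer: -704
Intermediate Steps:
X(t) = 4 (X(t) = -4 + 8 = 4)
M = 0
W(h, G) = 12 - 196*G - 6*h*G**2 (W(h, G) = (((G*(-6))*G)*h - 196*G) + 12 = (((-6*G)*G)*h - 196*G) + 12 = ((-6*G**2)*h - 196*G) + 12 = (-6*h*G**2 - 196*G) + 12 = (-196*G - 6*h*G**2) + 12 = 12 - 196*G - 6*h*G**2)
L = -68
W(M, X(15)) - L = (12 - 196*4 - 6*0*4**2) - 1*(-68) = (12 - 784 - 6*0*16) + 68 = (12 - 784 + 0) + 68 = -772 + 68 = -704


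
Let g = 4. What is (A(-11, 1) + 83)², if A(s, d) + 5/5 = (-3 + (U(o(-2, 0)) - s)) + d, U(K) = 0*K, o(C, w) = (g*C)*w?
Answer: 8281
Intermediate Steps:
o(C, w) = 4*C*w (o(C, w) = (4*C)*w = 4*C*w)
U(K) = 0
A(s, d) = -4 + d - s (A(s, d) = -1 + ((-3 + (0 - s)) + d) = -1 + ((-3 - s) + d) = -1 + (-3 + d - s) = -4 + d - s)
(A(-11, 1) + 83)² = ((-4 + 1 - 1*(-11)) + 83)² = ((-4 + 1 + 11) + 83)² = (8 + 83)² = 91² = 8281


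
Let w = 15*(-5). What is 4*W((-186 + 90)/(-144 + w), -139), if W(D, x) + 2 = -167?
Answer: -676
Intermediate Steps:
w = -75
W(D, x) = -169 (W(D, x) = -2 - 167 = -169)
4*W((-186 + 90)/(-144 + w), -139) = 4*(-169) = -676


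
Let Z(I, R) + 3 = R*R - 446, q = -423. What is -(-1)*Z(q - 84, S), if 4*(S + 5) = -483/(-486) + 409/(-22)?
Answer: -4581058103/12702096 ≈ -360.65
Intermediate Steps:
S = -33499/3564 (S = -5 + (-483/(-486) + 409/(-22))/4 = -5 + (-483*(-1/486) + 409*(-1/22))/4 = -5 + (161/162 - 409/22)/4 = -5 + (¼)*(-15679/891) = -5 - 15679/3564 = -33499/3564 ≈ -9.3993)
Z(I, R) = -449 + R² (Z(I, R) = -3 + (R*R - 446) = -3 + (R² - 446) = -3 + (-446 + R²) = -449 + R²)
-(-1)*Z(q - 84, S) = -(-1)*(-449 + (-33499/3564)²) = -(-1)*(-449 + 1122183001/12702096) = -(-1)*(-4581058103)/12702096 = -1*4581058103/12702096 = -4581058103/12702096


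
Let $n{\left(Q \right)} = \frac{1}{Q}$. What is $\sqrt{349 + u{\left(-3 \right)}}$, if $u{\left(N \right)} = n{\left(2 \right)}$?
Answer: $\frac{\sqrt{1398}}{2} \approx 18.695$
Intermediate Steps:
$u{\left(N \right)} = \frac{1}{2}$
$\sqrt{349 + u{\left(-3 \right)}} = \sqrt{349 + \frac{1}{2}} = \sqrt{\frac{699}{2}} = \frac{\sqrt{1398}}{2}$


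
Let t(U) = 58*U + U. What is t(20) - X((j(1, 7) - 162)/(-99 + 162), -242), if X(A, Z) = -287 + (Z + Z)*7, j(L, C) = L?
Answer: 4855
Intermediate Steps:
X(A, Z) = -287 + 14*Z (X(A, Z) = -287 + (2*Z)*7 = -287 + 14*Z)
t(U) = 59*U
t(20) - X((j(1, 7) - 162)/(-99 + 162), -242) = 59*20 - (-287 + 14*(-242)) = 1180 - (-287 - 3388) = 1180 - 1*(-3675) = 1180 + 3675 = 4855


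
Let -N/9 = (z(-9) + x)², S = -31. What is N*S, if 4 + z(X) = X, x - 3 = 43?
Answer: 303831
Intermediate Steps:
x = 46 (x = 3 + 43 = 46)
z(X) = -4 + X
N = -9801 (N = -9*((-4 - 9) + 46)² = -9*(-13 + 46)² = -9*33² = -9*1089 = -9801)
N*S = -9801*(-31) = 303831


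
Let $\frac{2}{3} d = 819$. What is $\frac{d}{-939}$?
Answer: $- \frac{819}{626} \approx -1.3083$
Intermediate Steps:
$d = \frac{2457}{2}$ ($d = \frac{3}{2} \cdot 819 = \frac{2457}{2} \approx 1228.5$)
$\frac{d}{-939} = \frac{2457}{2 \left(-939\right)} = \frac{2457}{2} \left(- \frac{1}{939}\right) = - \frac{819}{626}$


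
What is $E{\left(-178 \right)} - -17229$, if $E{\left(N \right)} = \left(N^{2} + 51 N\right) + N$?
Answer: $39657$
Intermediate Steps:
$E{\left(N \right)} = N^{2} + 52 N$
$E{\left(-178 \right)} - -17229 = - 178 \left(52 - 178\right) - -17229 = \left(-178\right) \left(-126\right) + 17229 = 22428 + 17229 = 39657$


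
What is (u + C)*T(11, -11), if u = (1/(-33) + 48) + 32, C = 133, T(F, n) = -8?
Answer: -56224/33 ≈ -1703.8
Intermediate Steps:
u = 2639/33 (u = (-1/33 + 48) + 32 = 1583/33 + 32 = 2639/33 ≈ 79.970)
(u + C)*T(11, -11) = (2639/33 + 133)*(-8) = (7028/33)*(-8) = -56224/33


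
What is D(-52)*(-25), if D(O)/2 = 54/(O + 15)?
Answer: 2700/37 ≈ 72.973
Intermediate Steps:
D(O) = 108/(15 + O) (D(O) = 2*(54/(O + 15)) = 2*(54/(15 + O)) = 108/(15 + O))
D(-52)*(-25) = (108/(15 - 52))*(-25) = (108/(-37))*(-25) = (108*(-1/37))*(-25) = -108/37*(-25) = 2700/37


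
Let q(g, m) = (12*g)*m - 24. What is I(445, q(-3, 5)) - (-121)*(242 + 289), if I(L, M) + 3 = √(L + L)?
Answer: 64248 + √890 ≈ 64278.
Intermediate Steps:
q(g, m) = -24 + 12*g*m (q(g, m) = 12*g*m - 24 = -24 + 12*g*m)
I(L, M) = -3 + √2*√L (I(L, M) = -3 + √(L + L) = -3 + √(2*L) = -3 + √2*√L)
I(445, q(-3, 5)) - (-121)*(242 + 289) = (-3 + √2*√445) - (-121)*(242 + 289) = (-3 + √890) - (-121)*531 = (-3 + √890) - 1*(-64251) = (-3 + √890) + 64251 = 64248 + √890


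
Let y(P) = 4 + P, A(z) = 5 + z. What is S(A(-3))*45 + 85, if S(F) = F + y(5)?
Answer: 580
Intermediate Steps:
S(F) = 9 + F (S(F) = F + (4 + 5) = F + 9 = 9 + F)
S(A(-3))*45 + 85 = (9 + (5 - 3))*45 + 85 = (9 + 2)*45 + 85 = 11*45 + 85 = 495 + 85 = 580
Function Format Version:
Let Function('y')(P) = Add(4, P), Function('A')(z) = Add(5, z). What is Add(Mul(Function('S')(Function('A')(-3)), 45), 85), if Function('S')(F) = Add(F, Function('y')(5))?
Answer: 580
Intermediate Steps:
Function('S')(F) = Add(9, F) (Function('S')(F) = Add(F, Add(4, 5)) = Add(F, 9) = Add(9, F))
Add(Mul(Function('S')(Function('A')(-3)), 45), 85) = Add(Mul(Add(9, Add(5, -3)), 45), 85) = Add(Mul(Add(9, 2), 45), 85) = Add(Mul(11, 45), 85) = Add(495, 85) = 580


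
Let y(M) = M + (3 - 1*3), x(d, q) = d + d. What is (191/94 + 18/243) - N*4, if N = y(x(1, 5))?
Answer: -14959/2538 ≈ -5.8940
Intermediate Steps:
x(d, q) = 2*d
y(M) = M (y(M) = M + (3 - 3) = M + 0 = M)
N = 2 (N = 2*1 = 2)
(191/94 + 18/243) - N*4 = (191/94 + 18/243) - 2*4 = (191*(1/94) + 18*(1/243)) - 1*8 = (191/94 + 2/27) - 8 = 5345/2538 - 8 = -14959/2538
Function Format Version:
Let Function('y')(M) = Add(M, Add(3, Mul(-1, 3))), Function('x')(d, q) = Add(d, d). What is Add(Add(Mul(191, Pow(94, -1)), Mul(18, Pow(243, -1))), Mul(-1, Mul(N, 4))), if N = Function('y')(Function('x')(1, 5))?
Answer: Rational(-14959, 2538) ≈ -5.8940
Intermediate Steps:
Function('x')(d, q) = Mul(2, d)
Function('y')(M) = M (Function('y')(M) = Add(M, Add(3, -3)) = Add(M, 0) = M)
N = 2 (N = Mul(2, 1) = 2)
Add(Add(Mul(191, Pow(94, -1)), Mul(18, Pow(243, -1))), Mul(-1, Mul(N, 4))) = Add(Add(Mul(191, Pow(94, -1)), Mul(18, Pow(243, -1))), Mul(-1, Mul(2, 4))) = Add(Add(Mul(191, Rational(1, 94)), Mul(18, Rational(1, 243))), Mul(-1, 8)) = Add(Add(Rational(191, 94), Rational(2, 27)), -8) = Add(Rational(5345, 2538), -8) = Rational(-14959, 2538)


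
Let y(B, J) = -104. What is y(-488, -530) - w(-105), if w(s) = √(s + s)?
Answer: -104 - I*√210 ≈ -104.0 - 14.491*I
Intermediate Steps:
w(s) = √2*√s (w(s) = √(2*s) = √2*√s)
y(-488, -530) - w(-105) = -104 - √2*√(-105) = -104 - √2*I*√105 = -104 - I*√210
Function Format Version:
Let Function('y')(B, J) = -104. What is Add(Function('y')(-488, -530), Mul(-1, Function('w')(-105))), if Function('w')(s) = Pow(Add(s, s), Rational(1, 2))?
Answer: Add(-104, Mul(-1, I, Pow(210, Rational(1, 2)))) ≈ Add(-104.00, Mul(-14.491, I))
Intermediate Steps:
Function('w')(s) = Mul(Pow(2, Rational(1, 2)), Pow(s, Rational(1, 2))) (Function('w')(s) = Pow(Mul(2, s), Rational(1, 2)) = Mul(Pow(2, Rational(1, 2)), Pow(s, Rational(1, 2))))
Add(Function('y')(-488, -530), Mul(-1, Function('w')(-105))) = Add(-104, Mul(-1, Mul(Pow(2, Rational(1, 2)), Pow(-105, Rational(1, 2))))) = Add(-104, Mul(-1, Mul(Pow(2, Rational(1, 2)), Mul(I, Pow(105, Rational(1, 2)))))) = Add(-104, Mul(-1, Mul(I, Pow(210, Rational(1, 2))))) = Add(-104, Mul(-1, I, Pow(210, Rational(1, 2))))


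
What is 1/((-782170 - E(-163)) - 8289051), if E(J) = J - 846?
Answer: -1/9070212 ≈ -1.1025e-7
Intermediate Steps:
E(J) = -846 + J
1/((-782170 - E(-163)) - 8289051) = 1/((-782170 - (-846 - 163)) - 8289051) = 1/((-782170 - 1*(-1009)) - 8289051) = 1/((-782170 + 1009) - 8289051) = 1/(-781161 - 8289051) = 1/(-9070212) = -1/9070212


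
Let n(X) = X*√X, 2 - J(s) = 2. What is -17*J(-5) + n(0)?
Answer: 0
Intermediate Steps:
J(s) = 0 (J(s) = 2 - 1*2 = 2 - 2 = 0)
n(X) = X^(3/2)
-17*J(-5) + n(0) = -17*0 + 0^(3/2) = 0 + 0 = 0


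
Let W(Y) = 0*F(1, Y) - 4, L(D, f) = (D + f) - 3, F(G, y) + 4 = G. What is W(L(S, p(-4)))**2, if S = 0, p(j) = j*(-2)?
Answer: 16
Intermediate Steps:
F(G, y) = -4 + G
p(j) = -2*j
L(D, f) = -3 + D + f
W(Y) = -4 (W(Y) = 0*(-4 + 1) - 4 = 0*(-3) - 4 = 0 - 4 = -4)
W(L(S, p(-4)))**2 = (-4)**2 = 16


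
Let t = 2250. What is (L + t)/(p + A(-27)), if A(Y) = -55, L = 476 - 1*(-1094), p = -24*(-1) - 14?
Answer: -764/9 ≈ -84.889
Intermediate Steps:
p = 10 (p = 24 - 14 = 10)
L = 1570 (L = 476 + 1094 = 1570)
(L + t)/(p + A(-27)) = (1570 + 2250)/(10 - 55) = 3820/(-45) = 3820*(-1/45) = -764/9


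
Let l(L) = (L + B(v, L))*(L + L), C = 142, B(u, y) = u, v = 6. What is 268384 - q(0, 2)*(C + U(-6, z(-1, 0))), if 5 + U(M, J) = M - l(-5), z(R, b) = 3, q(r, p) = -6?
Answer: 269230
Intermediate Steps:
l(L) = 2*L*(6 + L) (l(L) = (L + 6)*(L + L) = (6 + L)*(2*L) = 2*L*(6 + L))
U(M, J) = 5 + M (U(M, J) = -5 + (M - 2*(-5)*(6 - 5)) = -5 + (M - 2*(-5)) = -5 + (M - 1*(-10)) = -5 + (M + 10) = -5 + (10 + M) = 5 + M)
268384 - q(0, 2)*(C + U(-6, z(-1, 0))) = 268384 - (-6)*(142 + (5 - 6)) = 268384 - (-6)*(142 - 1) = 268384 - (-6)*141 = 268384 - 1*(-846) = 268384 + 846 = 269230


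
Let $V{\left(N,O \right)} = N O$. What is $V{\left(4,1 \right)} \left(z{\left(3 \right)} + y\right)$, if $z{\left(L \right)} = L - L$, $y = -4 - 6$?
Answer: $-40$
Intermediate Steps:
$y = -10$ ($y = -4 - 6 = -10$)
$z{\left(L \right)} = 0$
$V{\left(4,1 \right)} \left(z{\left(3 \right)} + y\right) = 4 \cdot 1 \left(0 - 10\right) = 4 \left(-10\right) = -40$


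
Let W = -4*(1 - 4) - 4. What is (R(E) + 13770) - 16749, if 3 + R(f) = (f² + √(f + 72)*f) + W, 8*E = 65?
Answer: -186111/64 + 65*√1282/32 ≈ -2835.3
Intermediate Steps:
E = 65/8 (E = (⅛)*65 = 65/8 ≈ 8.1250)
W = 8 (W = -4*(-3) - 4 = 12 - 4 = 8)
R(f) = 5 + f² + f*√(72 + f) (R(f) = -3 + ((f² + √(f + 72)*f) + 8) = -3 + ((f² + √(72 + f)*f) + 8) = -3 + ((f² + f*√(72 + f)) + 8) = -3 + (8 + f² + f*√(72 + f)) = 5 + f² + f*√(72 + f))
(R(E) + 13770) - 16749 = ((5 + (65/8)² + 65*√(72 + 65/8)/8) + 13770) - 16749 = ((5 + 4225/64 + 65*√(641/8)/8) + 13770) - 16749 = ((5 + 4225/64 + 65*(√1282/4)/8) + 13770) - 16749 = ((5 + 4225/64 + 65*√1282/32) + 13770) - 16749 = ((4545/64 + 65*√1282/32) + 13770) - 16749 = (885825/64 + 65*√1282/32) - 16749 = -186111/64 + 65*√1282/32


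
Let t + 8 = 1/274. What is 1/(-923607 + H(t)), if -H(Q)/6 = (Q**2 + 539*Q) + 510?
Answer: -37538/33828887211 ≈ -1.1096e-6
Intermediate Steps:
t = -2191/274 (t = -8 + 1/274 = -2191/274 ≈ -7.9964)
H(Q) = -3060 - 3234*Q - 6*Q**2 (H(Q) = -6*((Q**2 + 539*Q) + 510) = -6*(510 + Q**2 + 539*Q) = -3060 - 3234*Q - 6*Q**2)
1/(-923607 + H(t)) = 1/(-923607 + (-3060 - 3234*(-2191/274) - 6*(-2191/274)**2)) = 1/(-923607 + (-3060 + 3542847/137 - 6*4800481/75076)) = 1/(-923607 + (-3060 + 3542847/137 - 14401443/37538)) = 1/(-923607 + 841472355/37538) = 1/(-33828887211/37538) = -37538/33828887211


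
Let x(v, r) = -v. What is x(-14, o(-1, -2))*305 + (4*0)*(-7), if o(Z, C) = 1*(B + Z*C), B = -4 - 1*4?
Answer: 4270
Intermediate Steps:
B = -8 (B = -4 - 4 = -8)
o(Z, C) = -8 + C*Z (o(Z, C) = 1*(-8 + Z*C) = 1*(-8 + C*Z) = -8 + C*Z)
x(-14, o(-1, -2))*305 + (4*0)*(-7) = -1*(-14)*305 + (4*0)*(-7) = 14*305 + 0*(-7) = 4270 + 0 = 4270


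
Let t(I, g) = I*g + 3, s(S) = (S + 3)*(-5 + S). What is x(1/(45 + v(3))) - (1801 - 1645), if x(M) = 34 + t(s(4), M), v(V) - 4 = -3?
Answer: -5481/46 ≈ -119.15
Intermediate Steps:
v(V) = 1 (v(V) = 4 - 3 = 1)
s(S) = (-5 + S)*(3 + S) (s(S) = (3 + S)*(-5 + S) = (-5 + S)*(3 + S))
t(I, g) = 3 + I*g
x(M) = 37 - 7*M (x(M) = 34 + (3 + (-15 + 4**2 - 2*4)*M) = 34 + (3 + (-15 + 16 - 8)*M) = 34 + (3 - 7*M) = 37 - 7*M)
x(1/(45 + v(3))) - (1801 - 1645) = (37 - 7/(45 + 1)) - (1801 - 1645) = (37 - 7/46) - 1*156 = (37 - 7*1/46) - 156 = (37 - 7/46) - 156 = 1695/46 - 156 = -5481/46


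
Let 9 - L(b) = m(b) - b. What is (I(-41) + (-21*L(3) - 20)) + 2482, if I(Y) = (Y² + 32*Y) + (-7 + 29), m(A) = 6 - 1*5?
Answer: 2622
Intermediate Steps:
m(A) = 1 (m(A) = 6 - 5 = 1)
I(Y) = 22 + Y² + 32*Y (I(Y) = (Y² + 32*Y) + 22 = 22 + Y² + 32*Y)
L(b) = 8 + b (L(b) = 9 - (1 - b) = 9 + (-1 + b) = 8 + b)
(I(-41) + (-21*L(3) - 20)) + 2482 = ((22 + (-41)² + 32*(-41)) + (-21*(8 + 3) - 20)) + 2482 = ((22 + 1681 - 1312) + (-21*11 - 20)) + 2482 = (391 + (-231 - 20)) + 2482 = (391 - 251) + 2482 = 140 + 2482 = 2622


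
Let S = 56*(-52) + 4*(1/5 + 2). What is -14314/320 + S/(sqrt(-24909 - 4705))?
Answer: -7157/160 + 7258*I*sqrt(29614)/74035 ≈ -44.731 + 16.871*I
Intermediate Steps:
S = -14516/5 (S = -2912 + 4*(1/5 + 2) = -2912 + 4*(11/5) = -2912 + 44/5 = -14516/5 ≈ -2903.2)
-14314/320 + S/(sqrt(-24909 - 4705)) = -14314/320 - 14516/(5*sqrt(-24909 - 4705)) = -14314*1/320 - 14516*(-I*sqrt(29614)/29614)/5 = -7157/160 - 14516*(-I*sqrt(29614)/29614)/5 = -7157/160 - (-7258)*I*sqrt(29614)/74035 = -7157/160 + 7258*I*sqrt(29614)/74035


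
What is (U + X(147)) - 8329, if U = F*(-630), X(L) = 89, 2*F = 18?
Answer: -13910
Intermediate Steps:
F = 9 (F = (½)*18 = 9)
U = -5670 (U = 9*(-630) = -5670)
(U + X(147)) - 8329 = (-5670 + 89) - 8329 = -5581 - 8329 = -13910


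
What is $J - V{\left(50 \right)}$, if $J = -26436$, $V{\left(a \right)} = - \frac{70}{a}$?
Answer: $- \frac{132173}{5} \approx -26435.0$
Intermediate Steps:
$J - V{\left(50 \right)} = -26436 - - \frac{70}{50} = -26436 - \left(-70\right) \frac{1}{50} = -26436 - - \frac{7}{5} = -26436 + \frac{7}{5} = - \frac{132173}{5}$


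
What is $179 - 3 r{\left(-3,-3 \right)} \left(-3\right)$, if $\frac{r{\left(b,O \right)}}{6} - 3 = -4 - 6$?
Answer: $-199$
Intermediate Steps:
$r{\left(b,O \right)} = -42$ ($r{\left(b,O \right)} = 18 + 6 \left(-4 - 6\right) = 18 + 6 \left(-10\right) = 18 - 60 = -42$)
$179 - 3 r{\left(-3,-3 \right)} \left(-3\right) = 179 - 3 \left(-42\right) \left(-3\right) = 179 - \left(-126\right) \left(-3\right) = 179 - 378 = -199$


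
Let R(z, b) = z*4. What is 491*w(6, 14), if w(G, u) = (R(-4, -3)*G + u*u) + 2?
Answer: 50082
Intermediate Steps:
R(z, b) = 4*z
w(G, u) = 2 + u² - 16*G (w(G, u) = ((4*(-4))*G + u*u) + 2 = (-16*G + u²) + 2 = (u² - 16*G) + 2 = 2 + u² - 16*G)
491*w(6, 14) = 491*(2 + 14² - 16*6) = 491*(2 + 196 - 96) = 491*102 = 50082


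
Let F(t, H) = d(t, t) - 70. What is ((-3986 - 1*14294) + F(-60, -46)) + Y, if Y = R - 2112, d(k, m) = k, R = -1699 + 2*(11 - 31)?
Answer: -22261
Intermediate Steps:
R = -1739 (R = -1699 + 2*(-20) = -1699 - 40 = -1739)
Y = -3851 (Y = -1739 - 2112 = -3851)
F(t, H) = -70 + t (F(t, H) = t - 70 = -70 + t)
((-3986 - 1*14294) + F(-60, -46)) + Y = ((-3986 - 1*14294) + (-70 - 60)) - 3851 = ((-3986 - 14294) - 130) - 3851 = (-18280 - 130) - 3851 = -18410 - 3851 = -22261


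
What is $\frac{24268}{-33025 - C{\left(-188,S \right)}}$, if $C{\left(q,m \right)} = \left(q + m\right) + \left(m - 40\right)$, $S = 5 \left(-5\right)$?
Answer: $- \frac{24268}{32747} \approx -0.74108$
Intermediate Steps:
$S = -25$
$C{\left(q,m \right)} = -40 + q + 2 m$ ($C{\left(q,m \right)} = \left(m + q\right) + \left(-40 + m\right) = -40 + q + 2 m$)
$\frac{24268}{-33025 - C{\left(-188,S \right)}} = \frac{24268}{-33025 - \left(-40 - 188 + 2 \left(-25\right)\right)} = \frac{24268}{-33025 - \left(-40 - 188 - 50\right)} = \frac{24268}{-33025 - -278} = \frac{24268}{-33025 + 278} = \frac{24268}{-32747} = 24268 \left(- \frac{1}{32747}\right) = - \frac{24268}{32747}$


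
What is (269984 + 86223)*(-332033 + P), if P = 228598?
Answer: -36844271045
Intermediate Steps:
(269984 + 86223)*(-332033 + P) = (269984 + 86223)*(-332033 + 228598) = 356207*(-103435) = -36844271045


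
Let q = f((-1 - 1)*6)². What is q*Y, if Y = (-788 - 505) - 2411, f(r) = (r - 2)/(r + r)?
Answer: -22687/18 ≈ -1260.4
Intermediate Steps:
f(r) = (-2 + r)/(2*r) (f(r) = (-2 + r)/((2*r)) = (-2 + r)*(1/(2*r)) = (-2 + r)/(2*r))
Y = -3704 (Y = -1293 - 2411 = -3704)
q = 49/144 (q = ((-2 + (-1 - 1)*6)/(2*(((-1 - 1)*6))))² = ((-2 - 2*6)/(2*((-2*6))))² = ((½)*(-2 - 12)/(-12))² = ((½)*(-1/12)*(-14))² = (7/12)² = 49/144 ≈ 0.34028)
q*Y = (49/144)*(-3704) = -22687/18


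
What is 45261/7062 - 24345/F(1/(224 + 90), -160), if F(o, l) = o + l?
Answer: 175258959/1105258 ≈ 158.57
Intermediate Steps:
F(o, l) = l + o
45261/7062 - 24345/F(1/(224 + 90), -160) = 45261/7062 - 24345/(-160 + 1/(224 + 90)) = 45261*(1/7062) - 24345/(-160 + 1/314) = 141/22 - 24345/(-160 + 1/314) = 141/22 - 24345/(-50239/314) = 141/22 - 24345*(-314/50239) = 141/22 + 7644330/50239 = 175258959/1105258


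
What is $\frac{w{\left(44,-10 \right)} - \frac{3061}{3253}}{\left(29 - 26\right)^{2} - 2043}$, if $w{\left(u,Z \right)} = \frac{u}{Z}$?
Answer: $\frac{28957}{11027670} \approx 0.0026258$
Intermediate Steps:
$\frac{w{\left(44,-10 \right)} - \frac{3061}{3253}}{\left(29 - 26\right)^{2} - 2043} = \frac{\frac{44}{-10} - \frac{3061}{3253}}{\left(29 - 26\right)^{2} - 2043} = \frac{44 \left(- \frac{1}{10}\right) - \frac{3061}{3253}}{3^{2} - 2043} = \frac{- \frac{22}{5} - \frac{3061}{3253}}{9 - 2043} = - \frac{86871}{16265 \left(-2034\right)} = \left(- \frac{86871}{16265}\right) \left(- \frac{1}{2034}\right) = \frac{28957}{11027670}$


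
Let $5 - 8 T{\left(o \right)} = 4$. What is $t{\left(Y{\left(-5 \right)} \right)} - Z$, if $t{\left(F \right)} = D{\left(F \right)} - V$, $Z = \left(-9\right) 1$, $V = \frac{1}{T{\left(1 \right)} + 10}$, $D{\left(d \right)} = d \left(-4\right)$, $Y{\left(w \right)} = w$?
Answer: $\frac{2341}{81} \approx 28.901$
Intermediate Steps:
$T{\left(o \right)} = \frac{1}{8}$ ($T{\left(o \right)} = \frac{5}{8} - \frac{1}{2} = \frac{1}{8}$)
$D{\left(d \right)} = - 4 d$
$V = \frac{8}{81}$ ($V = \frac{1}{\frac{1}{8} + 10} = \frac{1}{\frac{81}{8}} = \frac{8}{81} \approx 0.098765$)
$Z = -9$
$t{\left(F \right)} = - \frac{8}{81} - 4 F$ ($t{\left(F \right)} = - 4 F - \frac{8}{81} = - \frac{8}{81} - 4 F$)
$t{\left(Y{\left(-5 \right)} \right)} - Z = \left(- \frac{8}{81} - -20\right) - -9 = \left(- \frac{8}{81} + 20\right) + 9 = \frac{1612}{81} + 9 = \frac{2341}{81}$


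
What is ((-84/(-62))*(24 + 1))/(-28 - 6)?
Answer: -525/527 ≈ -0.99621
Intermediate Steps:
((-84/(-62))*(24 + 1))/(-28 - 6) = (-84*(-1/62)*25)/(-34) = ((42/31)*25)*(-1/34) = (1050/31)*(-1/34) = -525/527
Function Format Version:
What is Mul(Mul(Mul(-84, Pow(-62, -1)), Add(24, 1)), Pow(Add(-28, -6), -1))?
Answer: Rational(-525, 527) ≈ -0.99621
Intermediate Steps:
Mul(Mul(Mul(-84, Pow(-62, -1)), Add(24, 1)), Pow(Add(-28, -6), -1)) = Mul(Mul(Mul(-84, Rational(-1, 62)), 25), Pow(-34, -1)) = Mul(Mul(Rational(42, 31), 25), Rational(-1, 34)) = Mul(Rational(1050, 31), Rational(-1, 34)) = Rational(-525, 527)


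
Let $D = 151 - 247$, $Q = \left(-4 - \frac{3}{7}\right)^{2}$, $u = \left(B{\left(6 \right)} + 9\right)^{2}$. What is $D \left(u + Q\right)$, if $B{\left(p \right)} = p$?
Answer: $- \frac{1150656}{49} \approx -23483.0$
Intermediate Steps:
$u = 225$ ($u = \left(6 + 9\right)^{2} = 15^{2} = 225$)
$Q = \frac{961}{49}$ ($Q = \left(-4 - \frac{3}{7}\right)^{2} = \left(- \frac{31}{7}\right)^{2} = \frac{961}{49} \approx 19.612$)
$D = -96$ ($D = 151 - 247 = -96$)
$D \left(u + Q\right) = - 96 \left(225 + \frac{961}{49}\right) = \left(-96\right) \frac{11986}{49} = - \frac{1150656}{49}$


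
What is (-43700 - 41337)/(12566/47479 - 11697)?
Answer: 4037471723/555349297 ≈ 7.2701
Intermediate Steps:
(-43700 - 41337)/(12566/47479 - 11697) = -85037/(12566*(1/47479) - 11697) = -85037/(12566/47479 - 11697) = -85037/(-555349297/47479) = -85037*(-47479/555349297) = 4037471723/555349297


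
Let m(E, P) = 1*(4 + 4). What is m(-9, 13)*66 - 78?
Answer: 450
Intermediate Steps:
m(E, P) = 8 (m(E, P) = 1*8 = 8)
m(-9, 13)*66 - 78 = 8*66 - 78 = 528 - 78 = 450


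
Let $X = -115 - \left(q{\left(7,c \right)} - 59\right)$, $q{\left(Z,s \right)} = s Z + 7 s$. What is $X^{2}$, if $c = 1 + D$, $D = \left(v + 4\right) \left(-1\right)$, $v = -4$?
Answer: $4900$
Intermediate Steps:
$D = 0$ ($D = \left(-4 + 4\right) \left(-1\right) = 0 \left(-1\right) = 0$)
$c = 1$ ($c = 1 + 0 = 1$)
$q{\left(Z,s \right)} = 7 s + Z s$ ($q{\left(Z,s \right)} = Z s + 7 s = 7 s + Z s$)
$X = -70$ ($X = -115 - \left(1 \left(7 + 7\right) - 59\right) = -115 - \left(1 \cdot 14 - 59\right) = -115 - \left(14 - 59\right) = -115 - -45 = -115 + 45 = -70$)
$X^{2} = \left(-70\right)^{2} = 4900$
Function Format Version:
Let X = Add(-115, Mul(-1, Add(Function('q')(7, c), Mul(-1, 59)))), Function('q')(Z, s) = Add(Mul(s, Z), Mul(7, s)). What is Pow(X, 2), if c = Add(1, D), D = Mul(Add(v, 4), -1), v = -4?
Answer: 4900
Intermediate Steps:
D = 0 (D = Mul(Add(-4, 4), -1) = Mul(0, -1) = 0)
c = 1 (c = Add(1, 0) = 1)
Function('q')(Z, s) = Add(Mul(7, s), Mul(Z, s)) (Function('q')(Z, s) = Add(Mul(Z, s), Mul(7, s)) = Add(Mul(7, s), Mul(Z, s)))
X = -70 (X = Add(-115, Mul(-1, Add(Mul(1, Add(7, 7)), Mul(-1, 59)))) = Add(-115, Mul(-1, Add(Mul(1, 14), -59))) = Add(-115, Mul(-1, Add(14, -59))) = Add(-115, Mul(-1, -45)) = Add(-115, 45) = -70)
Pow(X, 2) = Pow(-70, 2) = 4900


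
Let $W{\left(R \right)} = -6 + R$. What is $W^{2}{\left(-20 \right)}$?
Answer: $676$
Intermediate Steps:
$W^{2}{\left(-20 \right)} = \left(-6 - 20\right)^{2} = \left(-26\right)^{2} = 676$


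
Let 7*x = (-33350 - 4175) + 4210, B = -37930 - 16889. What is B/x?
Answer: 127911/11105 ≈ 11.518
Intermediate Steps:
B = -54819
x = -33315/7 (x = ((-33350 - 4175) + 4210)/7 = (-37525 + 4210)/7 = (⅐)*(-33315) = -33315/7 ≈ -4759.3)
B/x = -54819/(-33315/7) = -54819*(-7/33315) = 127911/11105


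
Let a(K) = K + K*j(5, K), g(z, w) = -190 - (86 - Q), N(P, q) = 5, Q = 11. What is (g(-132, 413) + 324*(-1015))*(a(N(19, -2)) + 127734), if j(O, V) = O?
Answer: -42050326500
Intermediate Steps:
g(z, w) = -265 (g(z, w) = -190 - (86 - 1*11) = -190 - (86 - 11) = -190 - 1*75 = -190 - 75 = -265)
a(K) = 6*K (a(K) = K + K*5 = K + 5*K = 6*K)
(g(-132, 413) + 324*(-1015))*(a(N(19, -2)) + 127734) = (-265 + 324*(-1015))*(6*5 + 127734) = (-265 - 328860)*(30 + 127734) = -329125*127764 = -42050326500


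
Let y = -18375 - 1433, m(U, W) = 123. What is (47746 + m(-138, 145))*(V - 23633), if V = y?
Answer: -2079477229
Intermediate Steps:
y = -19808
V = -19808
(47746 + m(-138, 145))*(V - 23633) = (47746 + 123)*(-19808 - 23633) = 47869*(-43441) = -2079477229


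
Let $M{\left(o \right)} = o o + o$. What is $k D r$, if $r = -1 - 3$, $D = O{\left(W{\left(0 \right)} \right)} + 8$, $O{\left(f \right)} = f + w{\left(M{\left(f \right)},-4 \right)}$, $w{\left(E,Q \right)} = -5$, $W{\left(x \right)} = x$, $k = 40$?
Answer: $-480$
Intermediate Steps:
$M{\left(o \right)} = o + o^{2}$ ($M{\left(o \right)} = o^{2} + o = o + o^{2}$)
$O{\left(f \right)} = -5 + f$ ($O{\left(f \right)} = f - 5 = -5 + f$)
$D = 3$ ($D = \left(-5 + 0\right) + 8 = -5 + 8 = 3$)
$r = -4$ ($r = -1 - 3 = -4$)
$k D r = 40 \cdot 3 \left(-4\right) = 120 \left(-4\right) = -480$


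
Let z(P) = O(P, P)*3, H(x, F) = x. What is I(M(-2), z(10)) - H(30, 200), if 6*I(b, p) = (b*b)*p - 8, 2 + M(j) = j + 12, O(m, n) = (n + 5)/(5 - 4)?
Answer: 1346/3 ≈ 448.67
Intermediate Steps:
O(m, n) = 5 + n (O(m, n) = (5 + n)/1 = (5 + n)*1 = 5 + n)
M(j) = 10 + j (M(j) = -2 + (j + 12) = -2 + (12 + j) = 10 + j)
z(P) = 15 + 3*P (z(P) = (5 + P)*3 = 15 + 3*P)
I(b, p) = -4/3 + p*b**2/6 (I(b, p) = ((b*b)*p - 8)/6 = (b**2*p - 8)/6 = (p*b**2 - 8)/6 = (-8 + p*b**2)/6 = -4/3 + p*b**2/6)
I(M(-2), z(10)) - H(30, 200) = (-4/3 + (15 + 3*10)*(10 - 2)**2/6) - 1*30 = (-4/3 + (1/6)*(15 + 30)*8**2) - 30 = (-4/3 + (1/6)*45*64) - 30 = (-4/3 + 480) - 30 = 1436/3 - 30 = 1346/3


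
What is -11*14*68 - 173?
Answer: -10645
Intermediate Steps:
-11*14*68 - 173 = -154*68 - 173 = -10472 - 173 = -10645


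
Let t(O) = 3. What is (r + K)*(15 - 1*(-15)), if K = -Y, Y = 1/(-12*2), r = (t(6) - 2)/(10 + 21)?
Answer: 275/124 ≈ 2.2177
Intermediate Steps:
r = 1/31 (r = (3 - 2)/(10 + 21) = 1/31 ≈ 0.032258)
Y = -1/24 (Y = 1/(-24) = -1/24 ≈ -0.041667)
K = 1/24 (K = -1*(-1/24) = 1/24 ≈ 0.041667)
(r + K)*(15 - 1*(-15)) = (1/31 + 1/24)*(15 - 1*(-15)) = 55*(15 + 15)/744 = (55/744)*30 = 275/124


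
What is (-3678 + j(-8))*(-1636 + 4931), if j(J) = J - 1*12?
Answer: -12184910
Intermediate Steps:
j(J) = -12 + J (j(J) = J - 12 = -12 + J)
(-3678 + j(-8))*(-1636 + 4931) = (-3678 + (-12 - 8))*(-1636 + 4931) = (-3678 - 20)*3295 = -3698*3295 = -12184910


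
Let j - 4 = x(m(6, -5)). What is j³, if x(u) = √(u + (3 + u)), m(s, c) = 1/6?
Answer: (12 + √30)³/27 ≈ 197.72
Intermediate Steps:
m(s, c) = ⅙
x(u) = √(3 + 2*u)
j = 4 + √30/3 (j = 4 + √(3 + 2*(⅙)) = 4 + √(3 + ⅓) = 4 + √(10/3) = 4 + √30/3 ≈ 5.8257)
j³ = (4 + √30/3)³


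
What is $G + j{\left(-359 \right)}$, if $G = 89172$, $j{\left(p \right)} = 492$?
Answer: $89664$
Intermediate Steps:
$G + j{\left(-359 \right)} = 89172 + 492 = 89664$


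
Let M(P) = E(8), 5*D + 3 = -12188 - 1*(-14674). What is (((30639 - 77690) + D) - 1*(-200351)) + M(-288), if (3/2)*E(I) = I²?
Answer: 2307589/15 ≈ 1.5384e+5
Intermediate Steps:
D = 2483/5 (D = -⅗ + (-12188 - 1*(-14674))/5 = -⅗ + (-12188 + 14674)/5 = -⅗ + (⅕)*2486 = -⅗ + 2486/5 = 2483/5 ≈ 496.60)
E(I) = 2*I²/3
M(P) = 128/3 (M(P) = (⅔)*8² = (⅔)*64 = 128/3)
(((30639 - 77690) + D) - 1*(-200351)) + M(-288) = (((30639 - 77690) + 2483/5) - 1*(-200351)) + 128/3 = ((-47051 + 2483/5) + 200351) + 128/3 = (-232772/5 + 200351) + 128/3 = 768983/5 + 128/3 = 2307589/15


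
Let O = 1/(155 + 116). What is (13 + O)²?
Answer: 12418576/73441 ≈ 169.10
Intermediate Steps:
O = 1/271 ≈ 0.0036900
(13 + O)² = (13 + 1/271)² = (3524/271)² = 12418576/73441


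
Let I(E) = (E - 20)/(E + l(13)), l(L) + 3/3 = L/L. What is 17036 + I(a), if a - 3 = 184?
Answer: 3185899/187 ≈ 17037.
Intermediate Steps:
a = 187 (a = 3 + 184 = 187)
l(L) = 0 (l(L) = -1 + L/L = -1 + 1 = 0)
I(E) = (-20 + E)/E (I(E) = (E - 20)/(E + 0) = (-20 + E)/E)
17036 + I(a) = 17036 + (-20 + 187)/187 = 17036 + (1/187)*167 = 17036 + 167/187 = 3185899/187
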